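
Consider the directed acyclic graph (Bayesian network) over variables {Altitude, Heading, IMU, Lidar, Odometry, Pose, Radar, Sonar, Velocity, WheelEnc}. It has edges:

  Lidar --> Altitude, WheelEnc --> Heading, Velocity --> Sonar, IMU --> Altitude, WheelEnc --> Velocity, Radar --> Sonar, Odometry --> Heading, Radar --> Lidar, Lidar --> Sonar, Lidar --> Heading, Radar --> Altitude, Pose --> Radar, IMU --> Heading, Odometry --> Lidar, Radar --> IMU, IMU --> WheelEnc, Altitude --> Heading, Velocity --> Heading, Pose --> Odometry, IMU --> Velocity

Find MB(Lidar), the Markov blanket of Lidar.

{Altitude, Heading, IMU, Odometry, Radar, Sonar, Velocity, WheelEnc}

By definition, MB(Lidar) is built from Lidar's parents, Lidar's children, and the co-parents of Lidar.
Lidar's children: Altitude, Heading, Sonar.
Lidar's parents: Odometry, Radar.
Parents of each child, excluding Lidar:
  Altitude: IMU, Radar
  Heading: Altitude, IMU, Odometry, Velocity, WheelEnc
  Sonar: Radar, Velocity
Union: {Odometry, Radar} ∪ {Altitude, Heading, Sonar} ∪ {Altitude, IMU, Odometry, Radar, Velocity, WheelEnc} = {Altitude, Heading, IMU, Odometry, Radar, Sonar, Velocity, WheelEnc}.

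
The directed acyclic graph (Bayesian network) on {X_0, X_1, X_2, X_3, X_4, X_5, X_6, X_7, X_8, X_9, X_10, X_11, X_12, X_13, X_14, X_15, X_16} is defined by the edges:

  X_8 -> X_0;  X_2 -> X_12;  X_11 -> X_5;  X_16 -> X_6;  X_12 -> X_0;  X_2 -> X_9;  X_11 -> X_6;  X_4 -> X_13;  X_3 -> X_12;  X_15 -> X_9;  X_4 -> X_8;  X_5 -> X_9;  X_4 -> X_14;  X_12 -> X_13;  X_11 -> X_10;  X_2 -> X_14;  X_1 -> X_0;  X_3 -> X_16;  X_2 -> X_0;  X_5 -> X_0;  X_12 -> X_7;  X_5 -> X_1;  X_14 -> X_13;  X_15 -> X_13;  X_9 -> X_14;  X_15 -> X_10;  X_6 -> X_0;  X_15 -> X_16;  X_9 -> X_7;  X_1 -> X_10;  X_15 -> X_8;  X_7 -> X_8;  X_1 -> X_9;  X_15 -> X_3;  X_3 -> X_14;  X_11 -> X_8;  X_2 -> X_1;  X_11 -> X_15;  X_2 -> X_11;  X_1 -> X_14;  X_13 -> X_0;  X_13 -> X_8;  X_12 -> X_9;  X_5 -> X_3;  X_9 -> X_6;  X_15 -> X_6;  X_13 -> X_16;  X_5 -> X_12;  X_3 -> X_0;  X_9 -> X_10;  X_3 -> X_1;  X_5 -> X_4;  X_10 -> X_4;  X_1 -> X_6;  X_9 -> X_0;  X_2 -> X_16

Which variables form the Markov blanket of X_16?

A node's Markov blanket = Pa ∪ Ch ∪ (parents of Ch other than the node itself).
Ch(X_16) = {X_6}.
X_16's parents: X_2, X_3, X_13, X_15.
Other parents of X_16's children:
  X_6's other parents are X_1, X_9, X_11, X_15.
So the Markov blanket of X_16 is {X_1, X_2, X_3, X_6, X_9, X_11, X_13, X_15}.

{X_1, X_2, X_3, X_6, X_9, X_11, X_13, X_15}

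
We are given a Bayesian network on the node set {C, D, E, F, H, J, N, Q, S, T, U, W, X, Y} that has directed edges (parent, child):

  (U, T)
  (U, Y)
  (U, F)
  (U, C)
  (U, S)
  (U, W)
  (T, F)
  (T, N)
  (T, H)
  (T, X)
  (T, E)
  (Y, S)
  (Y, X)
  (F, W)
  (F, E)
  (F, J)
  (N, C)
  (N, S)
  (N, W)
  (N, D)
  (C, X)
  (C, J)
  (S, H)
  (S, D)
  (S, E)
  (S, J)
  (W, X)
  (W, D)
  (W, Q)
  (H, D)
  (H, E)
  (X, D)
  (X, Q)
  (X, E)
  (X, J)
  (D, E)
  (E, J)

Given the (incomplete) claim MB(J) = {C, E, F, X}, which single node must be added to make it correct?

Pa(J) = {C, E, F, S, X}.
J has no children.
J has no children, so there are no co-parents.
MB(J) = {C, E, F, S, X}.
Comparing with the claimed set, S is missing.

S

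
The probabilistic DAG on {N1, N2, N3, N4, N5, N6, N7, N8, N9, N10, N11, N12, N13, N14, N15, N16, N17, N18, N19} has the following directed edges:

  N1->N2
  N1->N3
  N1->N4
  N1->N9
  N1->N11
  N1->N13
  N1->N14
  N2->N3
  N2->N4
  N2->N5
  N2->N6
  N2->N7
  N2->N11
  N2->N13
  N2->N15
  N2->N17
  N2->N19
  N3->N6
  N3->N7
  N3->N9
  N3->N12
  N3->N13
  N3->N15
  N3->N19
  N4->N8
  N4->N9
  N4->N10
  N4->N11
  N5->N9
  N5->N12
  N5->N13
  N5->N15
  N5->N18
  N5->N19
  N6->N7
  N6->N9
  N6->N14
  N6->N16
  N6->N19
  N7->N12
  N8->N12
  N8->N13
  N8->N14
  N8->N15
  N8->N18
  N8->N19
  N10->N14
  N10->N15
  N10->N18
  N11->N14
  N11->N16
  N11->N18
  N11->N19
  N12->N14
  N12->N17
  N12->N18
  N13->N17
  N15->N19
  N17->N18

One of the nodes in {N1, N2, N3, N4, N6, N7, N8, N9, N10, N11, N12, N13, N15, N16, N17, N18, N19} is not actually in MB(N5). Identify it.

By definition, MB(N5) is built from N5's parents, N5's children, and the co-parents of N5.
Ch(N5) = {N9, N12, N13, N15, N18, N19}.
Pa(N5) = {N2}.
Parents of each child, excluding N5:
  N9 also has parents N1, N3, N4, N6.
  parents(N12) \ {N5} = {N3, N7, N8}.
  parents(N13) \ {N5} = {N1, N2, N3, N8}.
  N15 also has parents N2, N3, N8, N10.
  N18's other parents are N8, N10, N11, N12, N17.
  N19's other parents are N2, N3, N6, N8, N11, N15.
MB(N5) = {N1, N2, N3, N4, N6, N7, N8, N9, N10, N11, N12, N13, N15, N17, N18, N19}.
N16 is neither a parent, child, nor co-parent of N5, so it does not belong.

N16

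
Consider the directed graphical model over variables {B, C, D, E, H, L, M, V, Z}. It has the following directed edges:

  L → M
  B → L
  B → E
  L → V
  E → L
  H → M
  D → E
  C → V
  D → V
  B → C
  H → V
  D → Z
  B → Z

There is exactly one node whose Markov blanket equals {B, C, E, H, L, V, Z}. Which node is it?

The target node must have every member of {B, C, E, H, L, V, Z} as a parent, child, or co-parent, and no others.
Parents of D: none; children: E, V, Z; co-parents: B, C, H, L.
These exactly cover the given set, so the node is D.

D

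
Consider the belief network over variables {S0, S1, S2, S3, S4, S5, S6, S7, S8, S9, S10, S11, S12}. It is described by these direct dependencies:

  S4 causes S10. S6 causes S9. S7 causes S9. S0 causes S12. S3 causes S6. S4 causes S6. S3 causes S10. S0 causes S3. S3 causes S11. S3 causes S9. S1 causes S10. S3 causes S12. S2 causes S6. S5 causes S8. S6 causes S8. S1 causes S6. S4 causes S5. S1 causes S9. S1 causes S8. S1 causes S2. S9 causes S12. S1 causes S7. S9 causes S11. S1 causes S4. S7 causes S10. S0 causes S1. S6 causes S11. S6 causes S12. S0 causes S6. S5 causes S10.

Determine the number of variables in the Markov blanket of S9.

Pa(S9) = {S1, S3, S6, S7}.
S9 has children S11, S12.
For each child, the remaining parents (spouses of S9):
  parents(S11) \ {S9} = {S3, S6}.
  S12 also has parents S0, S3, S6.
MB(S9) = {S0, S1, S3, S6, S7, S11, S12}, which has 7 nodes.

7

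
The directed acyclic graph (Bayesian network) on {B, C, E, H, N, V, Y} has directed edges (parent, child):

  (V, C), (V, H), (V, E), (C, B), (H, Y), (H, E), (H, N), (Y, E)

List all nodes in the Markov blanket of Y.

The Markov blanket of a node is its parents, its children, and the other parents of its children.
Ch(Y) = {E}.
Y's parents: H.
Parents of each child, excluding Y:
  parents(E) \ {Y} = {H, V}.
Union: {H} ∪ {E} ∪ {H, V} = {E, H, V}.

{E, H, V}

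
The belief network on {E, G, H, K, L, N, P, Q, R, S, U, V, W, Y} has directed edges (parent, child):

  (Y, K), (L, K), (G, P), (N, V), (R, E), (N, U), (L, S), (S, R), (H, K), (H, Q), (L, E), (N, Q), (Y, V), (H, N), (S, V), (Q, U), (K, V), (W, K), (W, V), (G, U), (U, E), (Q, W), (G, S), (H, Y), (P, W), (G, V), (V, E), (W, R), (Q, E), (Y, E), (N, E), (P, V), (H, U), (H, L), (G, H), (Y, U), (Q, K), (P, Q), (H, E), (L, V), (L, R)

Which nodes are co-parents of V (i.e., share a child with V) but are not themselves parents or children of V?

{H, Q, R, U}

Children of V: E.
  E: H, L, N, Q, R, U, Y
Excluding nodes already adjacent to V (E, G, K, L, N, P, S, W, Y), the co-parent-only contribution is {H, Q, R, U}.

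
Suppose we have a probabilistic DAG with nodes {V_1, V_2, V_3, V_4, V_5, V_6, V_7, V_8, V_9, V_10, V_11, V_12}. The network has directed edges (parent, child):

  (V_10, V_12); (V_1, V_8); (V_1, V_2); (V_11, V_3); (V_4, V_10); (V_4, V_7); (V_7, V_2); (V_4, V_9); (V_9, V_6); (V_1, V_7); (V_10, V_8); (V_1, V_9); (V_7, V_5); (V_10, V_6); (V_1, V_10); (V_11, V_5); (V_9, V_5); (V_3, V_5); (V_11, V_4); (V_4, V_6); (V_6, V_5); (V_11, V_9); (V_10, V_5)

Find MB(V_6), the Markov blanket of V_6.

{V_3, V_4, V_5, V_7, V_9, V_10, V_11}

The Markov blanket of a node is its parents, its children, and the other parents of its children.
Parents of V_6: V_4, V_9, V_10.
Ch(V_6) = {V_5}.
Other parents of V_6's children:
  V_5's other parents are V_3, V_7, V_9, V_10, V_11.
So the Markov blanket of V_6 is {V_3, V_4, V_5, V_7, V_9, V_10, V_11}.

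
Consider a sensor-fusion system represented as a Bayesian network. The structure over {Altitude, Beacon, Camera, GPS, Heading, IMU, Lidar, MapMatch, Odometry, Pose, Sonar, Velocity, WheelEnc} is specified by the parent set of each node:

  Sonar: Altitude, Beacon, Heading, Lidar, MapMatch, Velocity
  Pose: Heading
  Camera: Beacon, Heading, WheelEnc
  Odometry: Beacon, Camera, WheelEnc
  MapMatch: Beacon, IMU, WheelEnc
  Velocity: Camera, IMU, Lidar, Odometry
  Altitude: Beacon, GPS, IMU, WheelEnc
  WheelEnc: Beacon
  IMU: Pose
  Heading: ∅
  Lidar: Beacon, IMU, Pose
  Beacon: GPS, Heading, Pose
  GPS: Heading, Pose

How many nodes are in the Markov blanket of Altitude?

9

The Markov blanket of a node is its parents, its children, and the other parents of its children.
Altitude's children: Sonar.
Altitude has parents Beacon, GPS, IMU, WheelEnc.
For each child, the remaining parents (spouses of Altitude):
  Sonar also has parents Beacon, Heading, Lidar, MapMatch, Velocity.
MB(Altitude) = {Beacon, GPS, Heading, IMU, Lidar, MapMatch, Sonar, Velocity, WheelEnc}, which has 9 nodes.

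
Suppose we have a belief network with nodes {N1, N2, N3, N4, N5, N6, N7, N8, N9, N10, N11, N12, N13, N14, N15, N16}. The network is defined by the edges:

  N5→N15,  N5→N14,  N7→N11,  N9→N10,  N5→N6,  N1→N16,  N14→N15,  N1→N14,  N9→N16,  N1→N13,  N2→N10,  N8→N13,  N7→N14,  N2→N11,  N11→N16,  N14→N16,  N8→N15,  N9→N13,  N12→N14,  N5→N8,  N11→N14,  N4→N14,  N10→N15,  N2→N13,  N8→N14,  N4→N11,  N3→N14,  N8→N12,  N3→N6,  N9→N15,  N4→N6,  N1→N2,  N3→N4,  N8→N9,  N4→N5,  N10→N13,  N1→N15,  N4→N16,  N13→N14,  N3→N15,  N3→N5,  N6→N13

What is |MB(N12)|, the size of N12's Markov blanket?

9

N12 has parent N8.
N12's children: N14.
Other parents of N12's children:
  parents(N14) \ {N12} = {N1, N3, N4, N5, N7, N8, N11, N13}.
MB(N12) = {N1, N3, N4, N5, N7, N8, N11, N13, N14}, which has 9 nodes.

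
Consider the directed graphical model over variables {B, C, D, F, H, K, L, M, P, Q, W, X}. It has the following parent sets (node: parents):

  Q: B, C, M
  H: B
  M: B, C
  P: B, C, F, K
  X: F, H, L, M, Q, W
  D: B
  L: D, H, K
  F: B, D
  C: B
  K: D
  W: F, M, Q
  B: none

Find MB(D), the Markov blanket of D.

{B, F, H, K, L}

Parents of D: B.
D's children: F, K, L.
Parents of each child, excluding D:
  F's other parent is B.
  K: no additional parents.
  L also has parents H, K.
MB(D) = {B, F, H, K, L}.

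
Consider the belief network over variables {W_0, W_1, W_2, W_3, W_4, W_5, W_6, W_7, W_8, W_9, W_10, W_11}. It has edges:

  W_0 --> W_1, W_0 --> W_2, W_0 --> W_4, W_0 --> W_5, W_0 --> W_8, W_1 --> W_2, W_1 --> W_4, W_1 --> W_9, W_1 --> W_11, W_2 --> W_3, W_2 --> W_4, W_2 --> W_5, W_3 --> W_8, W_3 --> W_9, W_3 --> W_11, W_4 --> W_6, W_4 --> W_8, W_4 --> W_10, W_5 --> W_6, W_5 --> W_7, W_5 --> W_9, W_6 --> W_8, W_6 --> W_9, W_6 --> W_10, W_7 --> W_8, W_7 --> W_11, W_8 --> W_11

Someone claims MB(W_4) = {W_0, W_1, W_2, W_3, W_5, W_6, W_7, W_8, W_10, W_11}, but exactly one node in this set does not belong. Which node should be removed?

A node's Markov blanket = Pa ∪ Ch ∪ (parents of Ch other than the node itself).
Parents of W_4: W_0, W_1, W_2.
W_4 has children W_6, W_8, W_10.
For each child, the remaining parents (spouses of W_4):
  W_6: W_5
  W_8: W_0, W_3, W_6, W_7
  W_10: W_6
MB(W_4) = {W_0, W_1, W_2, W_3, W_5, W_6, W_7, W_8, W_10}.
W_11 is neither a parent, child, nor co-parent of W_4, so it does not belong.

W_11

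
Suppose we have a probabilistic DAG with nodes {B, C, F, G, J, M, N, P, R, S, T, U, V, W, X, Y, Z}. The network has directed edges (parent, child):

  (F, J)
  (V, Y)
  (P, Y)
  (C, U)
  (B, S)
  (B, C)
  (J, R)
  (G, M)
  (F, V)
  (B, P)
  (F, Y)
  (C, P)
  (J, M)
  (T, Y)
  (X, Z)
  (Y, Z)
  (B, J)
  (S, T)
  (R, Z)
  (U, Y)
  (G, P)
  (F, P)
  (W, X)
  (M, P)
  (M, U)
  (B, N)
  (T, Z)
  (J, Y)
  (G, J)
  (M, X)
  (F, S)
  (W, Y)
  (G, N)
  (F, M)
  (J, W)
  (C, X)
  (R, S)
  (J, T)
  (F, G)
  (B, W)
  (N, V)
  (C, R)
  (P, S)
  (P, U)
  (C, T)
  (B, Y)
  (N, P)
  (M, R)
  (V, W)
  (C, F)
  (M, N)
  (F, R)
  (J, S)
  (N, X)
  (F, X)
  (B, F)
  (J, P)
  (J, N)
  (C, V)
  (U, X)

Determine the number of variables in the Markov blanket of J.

14

Parents of J: B, F, G.
J's children: M, N, P, R, S, T, W, Y.
For each child, the remaining parents (spouses of J):
  M also has parents F, G.
  parents(N) \ {J} = {B, G, M}.
  P also has parents B, C, F, G, M, N.
  R also has parents C, F, M.
  S's other parents are B, F, P, R.
  parents(T) \ {J} = {C, S}.
  parents(W) \ {J} = {B, V}.
  parents(Y) \ {J} = {B, F, P, T, U, V, W}.
MB(J) = {B, C, F, G, M, N, P, R, S, T, U, V, W, Y}, which has 14 nodes.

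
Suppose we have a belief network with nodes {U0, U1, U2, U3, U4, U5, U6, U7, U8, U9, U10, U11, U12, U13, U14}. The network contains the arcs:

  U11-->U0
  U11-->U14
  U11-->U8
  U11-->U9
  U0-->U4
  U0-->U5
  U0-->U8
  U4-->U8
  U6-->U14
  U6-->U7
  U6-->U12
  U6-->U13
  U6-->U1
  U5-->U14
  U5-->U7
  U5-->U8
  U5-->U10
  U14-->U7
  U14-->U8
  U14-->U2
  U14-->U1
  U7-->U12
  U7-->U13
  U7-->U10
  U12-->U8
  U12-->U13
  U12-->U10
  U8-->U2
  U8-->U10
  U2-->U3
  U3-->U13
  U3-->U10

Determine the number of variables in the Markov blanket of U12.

The Markov blanket of a node is its parents, its children, and the other parents of its children.
Pa(U12) = {U6, U7}.
Ch(U12) = {U8, U10, U13}.
Other parents of U12's children:
  U8: U0, U4, U5, U11, U14
  U13: U3, U6, U7
  U10: U3, U5, U7, U8
MB(U12) = {U0, U3, U4, U5, U6, U7, U8, U10, U11, U13, U14}, which has 11 nodes.

11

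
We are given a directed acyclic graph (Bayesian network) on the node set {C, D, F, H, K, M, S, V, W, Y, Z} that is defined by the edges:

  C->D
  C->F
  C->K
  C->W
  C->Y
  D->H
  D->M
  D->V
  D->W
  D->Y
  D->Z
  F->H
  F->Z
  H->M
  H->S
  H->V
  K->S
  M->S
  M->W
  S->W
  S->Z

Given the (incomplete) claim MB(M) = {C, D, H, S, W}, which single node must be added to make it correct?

K

M's children: S, W.
M has parents D, H.
Other parents of M's children:
  parents(S) \ {M} = {H, K}.
  parents(W) \ {M} = {C, D, S}.
MB(M) = {C, D, H, K, S, W}.
Comparing with the claimed set, K is missing.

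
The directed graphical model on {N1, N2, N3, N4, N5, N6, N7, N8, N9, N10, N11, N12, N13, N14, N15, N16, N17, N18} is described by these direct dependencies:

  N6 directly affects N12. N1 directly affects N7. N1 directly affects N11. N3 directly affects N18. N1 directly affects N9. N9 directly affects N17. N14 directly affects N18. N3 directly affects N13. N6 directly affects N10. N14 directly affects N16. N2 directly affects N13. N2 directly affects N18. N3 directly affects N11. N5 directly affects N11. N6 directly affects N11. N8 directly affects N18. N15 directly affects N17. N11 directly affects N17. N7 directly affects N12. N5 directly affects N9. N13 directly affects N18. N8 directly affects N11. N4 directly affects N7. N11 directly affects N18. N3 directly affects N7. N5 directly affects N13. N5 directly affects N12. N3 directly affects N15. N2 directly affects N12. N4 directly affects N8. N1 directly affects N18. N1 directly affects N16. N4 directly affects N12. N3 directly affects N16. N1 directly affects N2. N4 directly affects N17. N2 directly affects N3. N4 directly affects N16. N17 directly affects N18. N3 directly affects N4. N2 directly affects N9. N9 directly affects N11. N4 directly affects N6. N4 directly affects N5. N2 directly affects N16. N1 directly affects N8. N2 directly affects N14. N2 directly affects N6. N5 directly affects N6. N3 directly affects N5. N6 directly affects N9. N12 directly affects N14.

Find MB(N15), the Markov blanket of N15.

{N3, N4, N9, N11, N17}

N15 has parent N3.
N15 has child N17.
Co-parents of N15 (other parents of its children):
  N17: N4, N9, N11
Union: {N3} ∪ {N17} ∪ {N4, N9, N11} = {N3, N4, N9, N11, N17}.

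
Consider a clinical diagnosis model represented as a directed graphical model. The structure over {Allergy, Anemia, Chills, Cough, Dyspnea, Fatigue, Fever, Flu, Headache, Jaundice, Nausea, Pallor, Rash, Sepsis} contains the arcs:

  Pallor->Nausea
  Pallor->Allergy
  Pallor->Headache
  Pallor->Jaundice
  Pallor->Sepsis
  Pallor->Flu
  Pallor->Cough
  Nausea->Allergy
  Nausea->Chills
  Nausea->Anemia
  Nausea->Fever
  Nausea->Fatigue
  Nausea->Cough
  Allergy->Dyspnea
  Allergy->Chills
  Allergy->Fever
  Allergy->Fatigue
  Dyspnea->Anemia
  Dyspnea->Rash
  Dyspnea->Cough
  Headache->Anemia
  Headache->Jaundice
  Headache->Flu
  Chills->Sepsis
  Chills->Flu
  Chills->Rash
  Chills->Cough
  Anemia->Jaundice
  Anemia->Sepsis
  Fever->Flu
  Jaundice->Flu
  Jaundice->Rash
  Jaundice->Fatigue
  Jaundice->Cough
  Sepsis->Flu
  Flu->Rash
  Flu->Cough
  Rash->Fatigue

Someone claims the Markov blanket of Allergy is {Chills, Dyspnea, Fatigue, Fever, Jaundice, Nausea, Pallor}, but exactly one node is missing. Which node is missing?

Rash

The Markov blanket of a node is its parents, its children, and the other parents of its children.
Pa(Allergy) = {Nausea, Pallor}.
Allergy has children Chills, Dyspnea, Fatigue, Fever.
Other parents of Allergy's children:
  Dyspnea: no additional parents.
  Chills also has parent Nausea.
  parents(Fever) \ {Allergy} = {Nausea}.
  Fatigue's other parents are Jaundice, Nausea, Rash.
MB(Allergy) = {Chills, Dyspnea, Fatigue, Fever, Jaundice, Nausea, Pallor, Rash}.
Comparing with the claimed set, Rash is missing.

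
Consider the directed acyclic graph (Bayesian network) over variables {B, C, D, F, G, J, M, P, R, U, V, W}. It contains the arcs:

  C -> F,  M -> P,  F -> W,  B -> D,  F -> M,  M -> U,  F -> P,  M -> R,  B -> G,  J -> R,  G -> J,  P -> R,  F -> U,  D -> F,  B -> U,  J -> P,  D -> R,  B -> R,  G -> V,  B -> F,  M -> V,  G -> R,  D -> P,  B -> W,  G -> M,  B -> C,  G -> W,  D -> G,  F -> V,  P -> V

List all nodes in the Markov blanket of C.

{B, D, F}

Recall MB(v) = parents ∪ children ∪ spouses, where spouses are the other parents of v's children.
C has parent B.
Ch(C) = {F}.
For each child, the remaining parents (spouses of C):
  F also has parents B, D.
Taking the union gives {B, D, F}.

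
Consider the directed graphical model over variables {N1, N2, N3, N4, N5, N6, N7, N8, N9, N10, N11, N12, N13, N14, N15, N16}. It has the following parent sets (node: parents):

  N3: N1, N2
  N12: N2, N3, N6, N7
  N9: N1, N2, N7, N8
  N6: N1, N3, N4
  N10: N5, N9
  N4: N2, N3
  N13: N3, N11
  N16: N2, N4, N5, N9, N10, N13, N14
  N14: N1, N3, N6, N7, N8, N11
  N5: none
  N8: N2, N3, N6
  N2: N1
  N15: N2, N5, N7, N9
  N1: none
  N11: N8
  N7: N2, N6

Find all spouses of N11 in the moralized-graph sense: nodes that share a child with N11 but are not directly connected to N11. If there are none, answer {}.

Children of N11: N13, N14.
  N13: N3
  N14: N1, N3, N6, N7, N8
Excluding nodes already adjacent to N11 (N8, N13, N14), the co-parent-only contribution is {N1, N3, N6, N7}.

{N1, N3, N6, N7}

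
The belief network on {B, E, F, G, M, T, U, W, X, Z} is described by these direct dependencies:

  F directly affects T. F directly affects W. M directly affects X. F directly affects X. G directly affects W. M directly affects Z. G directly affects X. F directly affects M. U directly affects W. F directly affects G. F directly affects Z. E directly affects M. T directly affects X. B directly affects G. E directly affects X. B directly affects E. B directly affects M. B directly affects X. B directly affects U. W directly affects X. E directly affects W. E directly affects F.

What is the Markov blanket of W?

{B, E, F, G, M, T, U, X}

W has parents E, F, G, U.
W has child X.
Other parents of W's children:
  X: B, E, F, G, M, T
Union: {E, F, G, U} ∪ {X} ∪ {B, E, F, G, M, T} = {B, E, F, G, M, T, U, X}.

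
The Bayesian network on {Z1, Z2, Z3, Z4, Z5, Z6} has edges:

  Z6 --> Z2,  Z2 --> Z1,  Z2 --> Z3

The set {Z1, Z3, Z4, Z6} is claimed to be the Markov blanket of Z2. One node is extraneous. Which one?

Pa(Z2) = {Z6}.
Children of Z2: Z1, Z3.
Co-parents of Z2 (other parents of its children):
  Z1: —
  Z3: —
MB(Z2) = {Z1, Z3, Z6}.
Z4 is neither a parent, child, nor co-parent of Z2, so it does not belong.

Z4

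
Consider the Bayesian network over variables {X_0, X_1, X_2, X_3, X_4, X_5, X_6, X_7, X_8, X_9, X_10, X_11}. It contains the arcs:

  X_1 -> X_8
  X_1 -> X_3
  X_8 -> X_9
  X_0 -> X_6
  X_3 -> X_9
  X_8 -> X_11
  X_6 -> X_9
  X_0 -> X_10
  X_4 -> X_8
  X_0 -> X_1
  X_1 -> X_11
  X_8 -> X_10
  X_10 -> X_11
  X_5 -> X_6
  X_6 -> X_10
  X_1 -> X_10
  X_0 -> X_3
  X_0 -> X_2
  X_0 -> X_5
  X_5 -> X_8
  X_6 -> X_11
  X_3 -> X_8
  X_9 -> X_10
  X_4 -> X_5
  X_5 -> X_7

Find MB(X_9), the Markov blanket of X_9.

Ch(X_9) = {X_10}.
X_9's parents: X_3, X_6, X_8.
Parents of each child, excluding X_9:
  X_10: X_0, X_1, X_6, X_8
Union: {X_3, X_6, X_8} ∪ {X_10} ∪ {X_0, X_1, X_6, X_8} = {X_0, X_1, X_3, X_6, X_8, X_10}.

{X_0, X_1, X_3, X_6, X_8, X_10}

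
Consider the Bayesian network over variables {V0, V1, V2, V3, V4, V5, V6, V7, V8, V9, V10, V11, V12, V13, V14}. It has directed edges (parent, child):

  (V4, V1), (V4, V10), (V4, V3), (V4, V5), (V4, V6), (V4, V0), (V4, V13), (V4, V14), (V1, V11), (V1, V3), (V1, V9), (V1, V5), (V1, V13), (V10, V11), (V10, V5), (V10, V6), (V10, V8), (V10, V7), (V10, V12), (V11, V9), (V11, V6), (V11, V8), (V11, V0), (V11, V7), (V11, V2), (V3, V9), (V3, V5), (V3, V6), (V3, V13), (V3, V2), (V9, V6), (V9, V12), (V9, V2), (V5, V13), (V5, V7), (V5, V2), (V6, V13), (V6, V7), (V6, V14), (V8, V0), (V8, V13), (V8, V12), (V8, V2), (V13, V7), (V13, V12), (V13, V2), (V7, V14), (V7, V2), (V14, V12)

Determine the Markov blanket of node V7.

{V2, V3, V4, V5, V6, V8, V9, V10, V11, V13, V14}

Children of V7: V2, V14.
Pa(V7) = {V5, V6, V10, V11, V13}.
For each child, the remaining parents (spouses of V7):
  V14's other parents are V4, V6.
  parents(V2) \ {V7} = {V3, V5, V8, V9, V11, V13}.
Union: {V5, V6, V10, V11, V13} ∪ {V2, V14} ∪ {V3, V4, V5, V6, V8, V9, V11, V13} = {V2, V3, V4, V5, V6, V8, V9, V10, V11, V13, V14}.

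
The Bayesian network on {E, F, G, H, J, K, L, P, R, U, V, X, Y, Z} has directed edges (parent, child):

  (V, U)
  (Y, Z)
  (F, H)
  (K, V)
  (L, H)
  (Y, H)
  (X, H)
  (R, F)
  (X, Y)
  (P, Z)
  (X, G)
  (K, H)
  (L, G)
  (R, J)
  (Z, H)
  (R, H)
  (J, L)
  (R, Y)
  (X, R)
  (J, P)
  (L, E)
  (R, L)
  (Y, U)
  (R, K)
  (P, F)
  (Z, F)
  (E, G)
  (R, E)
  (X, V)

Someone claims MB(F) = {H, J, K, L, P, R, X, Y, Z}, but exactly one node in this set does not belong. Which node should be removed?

J

Recall MB(v) = parents ∪ children ∪ spouses, where spouses are the other parents of v's children.
F has child H.
Parents of F: P, R, Z.
Other parents of F's children:
  H also has parents K, L, R, X, Y, Z.
MB(F) = {H, K, L, P, R, X, Y, Z}.
J is neither a parent, child, nor co-parent of F, so it does not belong.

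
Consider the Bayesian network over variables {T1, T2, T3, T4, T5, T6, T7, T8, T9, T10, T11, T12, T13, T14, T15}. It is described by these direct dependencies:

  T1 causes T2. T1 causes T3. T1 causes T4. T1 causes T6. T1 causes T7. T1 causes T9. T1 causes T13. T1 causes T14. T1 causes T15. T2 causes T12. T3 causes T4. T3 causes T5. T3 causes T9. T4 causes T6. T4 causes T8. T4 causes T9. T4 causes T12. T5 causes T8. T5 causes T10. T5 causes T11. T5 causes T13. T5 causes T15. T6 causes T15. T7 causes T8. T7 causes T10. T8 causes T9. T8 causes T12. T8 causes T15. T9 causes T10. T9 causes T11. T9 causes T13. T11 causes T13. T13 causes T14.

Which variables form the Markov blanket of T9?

A node's Markov blanket = Pa ∪ Ch ∪ (parents of Ch other than the node itself).
T9's children: T10, T11, T13.
Parents of T9: T1, T3, T4, T8.
Other parents of T9's children:
  parents(T10) \ {T9} = {T5, T7}.
  T11 also has parent T5.
  T13's other parents are T1, T5, T11.
Taking the union gives {T1, T3, T4, T5, T7, T8, T10, T11, T13}.

{T1, T3, T4, T5, T7, T8, T10, T11, T13}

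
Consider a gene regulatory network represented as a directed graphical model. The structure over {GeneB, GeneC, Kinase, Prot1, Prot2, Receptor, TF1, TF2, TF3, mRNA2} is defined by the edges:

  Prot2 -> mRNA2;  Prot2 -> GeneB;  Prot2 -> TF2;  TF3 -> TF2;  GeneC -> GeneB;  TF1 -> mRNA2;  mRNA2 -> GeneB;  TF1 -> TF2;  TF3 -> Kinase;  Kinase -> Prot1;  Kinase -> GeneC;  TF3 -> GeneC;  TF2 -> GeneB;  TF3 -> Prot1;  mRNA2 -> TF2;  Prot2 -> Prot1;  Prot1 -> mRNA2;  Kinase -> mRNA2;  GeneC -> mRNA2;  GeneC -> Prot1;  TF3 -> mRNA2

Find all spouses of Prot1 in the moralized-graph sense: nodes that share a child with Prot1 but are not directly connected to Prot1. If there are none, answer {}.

{TF1}

Children of Prot1: mRNA2.
  mRNA2 also has parents GeneC, Kinase, Prot2, TF1, TF3.
Excluding nodes already adjacent to Prot1 (GeneC, Kinase, Prot2, TF3, mRNA2), the co-parent-only contribution is {TF1}.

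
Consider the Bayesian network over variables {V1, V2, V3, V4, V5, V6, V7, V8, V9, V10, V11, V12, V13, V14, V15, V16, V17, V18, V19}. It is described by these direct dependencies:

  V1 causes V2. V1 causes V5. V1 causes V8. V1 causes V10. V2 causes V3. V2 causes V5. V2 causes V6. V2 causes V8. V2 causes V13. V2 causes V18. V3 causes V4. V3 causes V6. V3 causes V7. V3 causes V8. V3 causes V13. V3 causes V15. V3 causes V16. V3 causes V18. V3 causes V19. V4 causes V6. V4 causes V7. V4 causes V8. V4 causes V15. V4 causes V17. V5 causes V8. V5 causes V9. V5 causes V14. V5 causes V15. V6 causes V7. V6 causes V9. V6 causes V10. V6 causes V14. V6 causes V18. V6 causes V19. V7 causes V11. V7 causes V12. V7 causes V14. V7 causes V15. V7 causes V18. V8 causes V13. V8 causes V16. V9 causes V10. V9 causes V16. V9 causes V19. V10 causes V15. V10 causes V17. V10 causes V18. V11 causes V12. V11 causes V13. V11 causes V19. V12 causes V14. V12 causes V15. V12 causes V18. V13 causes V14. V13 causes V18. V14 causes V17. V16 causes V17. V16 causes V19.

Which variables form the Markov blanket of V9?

{V1, V3, V5, V6, V8, V10, V11, V16, V19}

V9's children: V10, V16, V19.
V9's parents: V5, V6.
Co-parents of V9 (other parents of its children):
  V10 also has parents V1, V6.
  V16's other parents are V3, V8.
  V19's other parents are V3, V6, V11, V16.
Union: {V5, V6} ∪ {V10, V16, V19} ∪ {V1, V3, V6, V8, V11, V16} = {V1, V3, V5, V6, V8, V10, V11, V16, V19}.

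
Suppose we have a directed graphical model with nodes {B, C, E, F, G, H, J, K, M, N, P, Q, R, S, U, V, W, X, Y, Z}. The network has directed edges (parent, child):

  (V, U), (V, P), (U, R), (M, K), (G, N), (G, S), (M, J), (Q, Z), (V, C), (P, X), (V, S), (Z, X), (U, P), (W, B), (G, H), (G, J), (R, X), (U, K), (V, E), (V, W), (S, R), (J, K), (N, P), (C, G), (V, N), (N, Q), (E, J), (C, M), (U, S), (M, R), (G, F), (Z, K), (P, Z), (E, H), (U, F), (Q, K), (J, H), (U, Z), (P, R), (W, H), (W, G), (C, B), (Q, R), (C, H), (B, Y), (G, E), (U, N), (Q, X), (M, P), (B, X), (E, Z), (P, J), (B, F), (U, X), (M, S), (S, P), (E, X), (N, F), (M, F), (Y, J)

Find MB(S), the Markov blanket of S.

{G, M, N, P, Q, R, U, V}

S has parents G, M, U, V.
S's children: P, R.
Co-parents of S (other parents of its children):
  P's other parents are M, N, U, V.
  parents(R) \ {S} = {M, P, Q, U}.
Taking the union gives {G, M, N, P, Q, R, U, V}.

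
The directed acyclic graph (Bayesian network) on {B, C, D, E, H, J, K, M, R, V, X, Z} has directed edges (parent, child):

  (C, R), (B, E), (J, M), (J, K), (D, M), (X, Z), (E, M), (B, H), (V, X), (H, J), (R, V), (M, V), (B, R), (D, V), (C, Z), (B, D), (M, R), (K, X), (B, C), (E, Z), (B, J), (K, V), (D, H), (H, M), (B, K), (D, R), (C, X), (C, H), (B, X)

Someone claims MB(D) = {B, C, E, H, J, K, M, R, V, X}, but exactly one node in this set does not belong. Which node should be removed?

D has parent B.
Children of D: H, M, R, V.
Co-parents of D (other parents of its children):
  H: B, C
  M: E, H, J
  R: B, C, M
  V: K, M, R
MB(D) = {B, C, E, H, J, K, M, R, V}.
X is neither a parent, child, nor co-parent of D, so it does not belong.

X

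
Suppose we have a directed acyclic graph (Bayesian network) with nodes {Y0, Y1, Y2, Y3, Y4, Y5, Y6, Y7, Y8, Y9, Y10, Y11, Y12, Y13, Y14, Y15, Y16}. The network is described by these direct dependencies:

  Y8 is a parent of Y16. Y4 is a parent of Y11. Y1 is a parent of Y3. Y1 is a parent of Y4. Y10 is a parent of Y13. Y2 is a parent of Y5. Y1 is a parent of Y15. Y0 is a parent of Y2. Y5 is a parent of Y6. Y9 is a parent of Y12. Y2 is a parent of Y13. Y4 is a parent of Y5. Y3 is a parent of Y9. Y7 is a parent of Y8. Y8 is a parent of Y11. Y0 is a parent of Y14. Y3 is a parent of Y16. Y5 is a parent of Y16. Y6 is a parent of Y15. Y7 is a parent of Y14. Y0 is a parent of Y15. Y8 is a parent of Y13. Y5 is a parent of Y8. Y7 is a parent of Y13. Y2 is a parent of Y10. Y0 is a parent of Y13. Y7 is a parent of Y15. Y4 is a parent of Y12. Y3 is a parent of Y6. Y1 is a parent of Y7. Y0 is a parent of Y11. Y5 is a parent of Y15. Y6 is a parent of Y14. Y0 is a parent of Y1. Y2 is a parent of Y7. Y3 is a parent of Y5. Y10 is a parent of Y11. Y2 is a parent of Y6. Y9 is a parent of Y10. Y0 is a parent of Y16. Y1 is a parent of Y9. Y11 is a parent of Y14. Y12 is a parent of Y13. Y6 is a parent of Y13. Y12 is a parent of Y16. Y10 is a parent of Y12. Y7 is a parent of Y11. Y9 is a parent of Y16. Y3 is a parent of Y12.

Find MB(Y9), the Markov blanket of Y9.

Pa(Y9) = {Y1, Y3}.
Children of Y9: Y10, Y12, Y16.
Parents of each child, excluding Y9:
  Y10: Y2
  Y12: Y3, Y4, Y10
  Y16: Y0, Y3, Y5, Y8, Y12
Taking the union gives {Y0, Y1, Y2, Y3, Y4, Y5, Y8, Y10, Y12, Y16}.

{Y0, Y1, Y2, Y3, Y4, Y5, Y8, Y10, Y12, Y16}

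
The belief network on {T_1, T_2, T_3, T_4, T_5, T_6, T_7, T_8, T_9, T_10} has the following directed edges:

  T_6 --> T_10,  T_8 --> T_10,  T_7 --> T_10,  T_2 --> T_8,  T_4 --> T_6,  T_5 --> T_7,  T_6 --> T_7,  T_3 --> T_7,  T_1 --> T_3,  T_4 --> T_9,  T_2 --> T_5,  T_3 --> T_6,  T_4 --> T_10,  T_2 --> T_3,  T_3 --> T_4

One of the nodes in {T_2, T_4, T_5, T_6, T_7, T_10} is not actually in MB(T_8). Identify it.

T_5

Parents of T_8: T_2.
Ch(T_8) = {T_10}.
Co-parents of T_8 (other parents of its children):
  T_10: T_4, T_6, T_7
MB(T_8) = {T_2, T_4, T_6, T_7, T_10}.
T_5 is neither a parent, child, nor co-parent of T_8, so it does not belong.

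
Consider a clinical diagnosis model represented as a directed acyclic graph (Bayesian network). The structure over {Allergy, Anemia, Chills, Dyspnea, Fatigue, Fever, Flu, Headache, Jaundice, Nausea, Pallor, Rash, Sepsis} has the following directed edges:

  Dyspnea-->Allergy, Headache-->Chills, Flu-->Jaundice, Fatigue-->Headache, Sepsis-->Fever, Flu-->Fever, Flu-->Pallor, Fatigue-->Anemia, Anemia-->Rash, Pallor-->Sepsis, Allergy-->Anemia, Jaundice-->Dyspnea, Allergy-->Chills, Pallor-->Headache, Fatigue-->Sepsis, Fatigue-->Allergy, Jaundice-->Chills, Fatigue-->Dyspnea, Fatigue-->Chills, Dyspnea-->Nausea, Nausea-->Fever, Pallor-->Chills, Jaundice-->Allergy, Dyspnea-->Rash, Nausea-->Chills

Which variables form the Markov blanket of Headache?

By definition, MB(Headache) is built from Headache's parents, Headache's children, and the co-parents of Headache.
Pa(Headache) = {Fatigue, Pallor}.
Ch(Headache) = {Chills}.
Co-parents of Headache (other parents of its children):
  Chills: Allergy, Fatigue, Jaundice, Nausea, Pallor
So the Markov blanket of Headache is {Allergy, Chills, Fatigue, Jaundice, Nausea, Pallor}.

{Allergy, Chills, Fatigue, Jaundice, Nausea, Pallor}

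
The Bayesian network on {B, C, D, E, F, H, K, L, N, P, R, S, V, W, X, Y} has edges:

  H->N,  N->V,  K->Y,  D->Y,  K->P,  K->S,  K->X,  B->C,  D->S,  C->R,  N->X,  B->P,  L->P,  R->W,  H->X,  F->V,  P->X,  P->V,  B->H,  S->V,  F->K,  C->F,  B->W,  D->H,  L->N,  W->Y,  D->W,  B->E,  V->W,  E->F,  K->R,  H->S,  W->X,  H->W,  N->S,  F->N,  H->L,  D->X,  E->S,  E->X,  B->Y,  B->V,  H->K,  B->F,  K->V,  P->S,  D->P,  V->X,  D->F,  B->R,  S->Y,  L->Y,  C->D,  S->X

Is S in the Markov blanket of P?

Yes

S is a child of P.
So S ∈ MB(P).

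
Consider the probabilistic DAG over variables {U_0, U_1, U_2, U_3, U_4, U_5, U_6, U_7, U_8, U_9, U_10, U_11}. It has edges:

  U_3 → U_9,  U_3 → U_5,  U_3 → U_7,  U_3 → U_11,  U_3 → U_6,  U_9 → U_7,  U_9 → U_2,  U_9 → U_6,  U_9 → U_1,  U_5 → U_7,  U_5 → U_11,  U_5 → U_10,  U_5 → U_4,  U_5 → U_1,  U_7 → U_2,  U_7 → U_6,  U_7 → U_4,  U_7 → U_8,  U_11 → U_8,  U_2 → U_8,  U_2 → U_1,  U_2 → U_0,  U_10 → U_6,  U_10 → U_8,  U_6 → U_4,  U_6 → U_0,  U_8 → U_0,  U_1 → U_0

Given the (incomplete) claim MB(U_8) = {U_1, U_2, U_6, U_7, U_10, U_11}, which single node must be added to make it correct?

U_0

Recall MB(v) = parents ∪ children ∪ spouses, where spouses are the other parents of v's children.
Ch(U_8) = {U_0}.
U_8's parents: U_2, U_7, U_10, U_11.
Other parents of U_8's children:
  parents(U_0) \ {U_8} = {U_1, U_2, U_6}.
MB(U_8) = {U_0, U_1, U_2, U_6, U_7, U_10, U_11}.
Comparing with the claimed set, U_0 is missing.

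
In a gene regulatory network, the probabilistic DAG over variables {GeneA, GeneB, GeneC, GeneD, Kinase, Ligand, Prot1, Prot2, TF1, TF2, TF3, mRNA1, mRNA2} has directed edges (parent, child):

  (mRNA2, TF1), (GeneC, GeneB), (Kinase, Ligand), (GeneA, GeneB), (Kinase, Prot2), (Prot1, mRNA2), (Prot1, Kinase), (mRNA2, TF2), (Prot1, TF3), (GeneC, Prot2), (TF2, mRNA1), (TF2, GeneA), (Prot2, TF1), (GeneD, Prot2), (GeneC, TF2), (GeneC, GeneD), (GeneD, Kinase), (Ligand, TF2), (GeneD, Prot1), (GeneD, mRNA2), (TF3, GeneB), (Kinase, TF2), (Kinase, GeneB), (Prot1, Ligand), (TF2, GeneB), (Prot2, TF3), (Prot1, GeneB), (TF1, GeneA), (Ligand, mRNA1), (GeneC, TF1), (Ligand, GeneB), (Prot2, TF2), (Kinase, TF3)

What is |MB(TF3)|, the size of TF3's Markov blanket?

8

Recall MB(v) = parents ∪ children ∪ spouses, where spouses are the other parents of v's children.
Children of TF3: GeneB.
TF3's parents: Kinase, Prot1, Prot2.
For each child, the remaining parents (spouses of TF3):
  GeneB: GeneA, GeneC, Kinase, Ligand, Prot1, TF2
MB(TF3) = {GeneA, GeneB, GeneC, Kinase, Ligand, Prot1, Prot2, TF2}, which has 8 nodes.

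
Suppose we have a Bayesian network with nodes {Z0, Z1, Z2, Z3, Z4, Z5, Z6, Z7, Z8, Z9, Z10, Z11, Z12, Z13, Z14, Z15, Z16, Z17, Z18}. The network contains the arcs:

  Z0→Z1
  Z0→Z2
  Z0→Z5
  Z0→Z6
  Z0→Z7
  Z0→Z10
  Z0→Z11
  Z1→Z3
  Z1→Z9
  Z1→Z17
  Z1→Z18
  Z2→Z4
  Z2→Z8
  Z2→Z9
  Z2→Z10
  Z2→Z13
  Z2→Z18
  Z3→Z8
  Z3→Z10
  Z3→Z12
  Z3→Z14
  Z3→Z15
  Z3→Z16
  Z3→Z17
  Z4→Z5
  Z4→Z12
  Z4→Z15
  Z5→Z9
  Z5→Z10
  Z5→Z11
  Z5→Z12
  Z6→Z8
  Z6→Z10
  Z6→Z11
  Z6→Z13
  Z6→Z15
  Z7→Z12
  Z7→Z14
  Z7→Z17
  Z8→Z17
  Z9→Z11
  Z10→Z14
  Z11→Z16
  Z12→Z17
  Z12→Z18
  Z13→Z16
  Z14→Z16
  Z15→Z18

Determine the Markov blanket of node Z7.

{Z0, Z1, Z3, Z4, Z5, Z8, Z10, Z12, Z14, Z17}

The Markov blanket of a node is its parents, its children, and the other parents of its children.
Pa(Z7) = {Z0}.
Z7 has children Z12, Z14, Z17.
Co-parents of Z7 (other parents of its children):
  Z12 also has parents Z3, Z4, Z5.
  parents(Z14) \ {Z7} = {Z3, Z10}.
  Z17 also has parents Z1, Z3, Z8, Z12.
MB(Z7) = {Z0, Z1, Z3, Z4, Z5, Z8, Z10, Z12, Z14, Z17}.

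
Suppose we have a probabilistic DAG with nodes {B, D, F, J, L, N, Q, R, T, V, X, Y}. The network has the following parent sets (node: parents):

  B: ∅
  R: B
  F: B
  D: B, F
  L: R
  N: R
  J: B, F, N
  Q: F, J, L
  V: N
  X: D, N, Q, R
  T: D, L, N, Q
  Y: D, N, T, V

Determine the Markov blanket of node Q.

{D, F, J, L, N, R, T, X}

The Markov blanket of a node is its parents, its children, and the other parents of its children.
Pa(Q) = {F, J, L}.
Children of Q: T, X.
Parents of each child, excluding Q:
  parents(X) \ {Q} = {D, N, R}.
  T's other parents are D, L, N.
So the Markov blanket of Q is {D, F, J, L, N, R, T, X}.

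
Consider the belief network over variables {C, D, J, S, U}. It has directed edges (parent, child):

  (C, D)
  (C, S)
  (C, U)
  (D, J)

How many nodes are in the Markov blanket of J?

1

J's children: none.
J has parent D.
With no children, J has no spouses; the co-parent set is empty.
MB(J) = {D}, which has 1 node.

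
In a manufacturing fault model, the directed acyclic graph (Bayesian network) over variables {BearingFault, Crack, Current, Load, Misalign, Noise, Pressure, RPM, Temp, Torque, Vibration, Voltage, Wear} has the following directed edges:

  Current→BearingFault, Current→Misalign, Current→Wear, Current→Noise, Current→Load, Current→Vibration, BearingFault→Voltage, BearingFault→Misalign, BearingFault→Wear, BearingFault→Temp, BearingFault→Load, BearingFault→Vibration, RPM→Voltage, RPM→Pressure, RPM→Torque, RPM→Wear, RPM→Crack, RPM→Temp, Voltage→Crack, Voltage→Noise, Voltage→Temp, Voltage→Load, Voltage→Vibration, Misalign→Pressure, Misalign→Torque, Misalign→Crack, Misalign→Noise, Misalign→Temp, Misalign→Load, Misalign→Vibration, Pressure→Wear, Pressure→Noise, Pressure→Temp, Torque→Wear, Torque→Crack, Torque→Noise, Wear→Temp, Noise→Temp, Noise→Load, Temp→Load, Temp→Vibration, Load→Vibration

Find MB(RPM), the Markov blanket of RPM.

Parents of RPM: none.
Ch(RPM) = {Crack, Pressure, Temp, Torque, Voltage, Wear}.
Parents of each child, excluding RPM:
  Voltage also has parent BearingFault.
  Pressure's other parent is Misalign.
  parents(Torque) \ {RPM} = {Misalign}.
  parents(Wear) \ {RPM} = {BearingFault, Current, Pressure, Torque}.
  Crack also has parents Misalign, Torque, Voltage.
  parents(Temp) \ {RPM} = {BearingFault, Misalign, Noise, Pressure, Voltage, Wear}.
MB(RPM) = {BearingFault, Crack, Current, Misalign, Noise, Pressure, Temp, Torque, Voltage, Wear}.

{BearingFault, Crack, Current, Misalign, Noise, Pressure, Temp, Torque, Voltage, Wear}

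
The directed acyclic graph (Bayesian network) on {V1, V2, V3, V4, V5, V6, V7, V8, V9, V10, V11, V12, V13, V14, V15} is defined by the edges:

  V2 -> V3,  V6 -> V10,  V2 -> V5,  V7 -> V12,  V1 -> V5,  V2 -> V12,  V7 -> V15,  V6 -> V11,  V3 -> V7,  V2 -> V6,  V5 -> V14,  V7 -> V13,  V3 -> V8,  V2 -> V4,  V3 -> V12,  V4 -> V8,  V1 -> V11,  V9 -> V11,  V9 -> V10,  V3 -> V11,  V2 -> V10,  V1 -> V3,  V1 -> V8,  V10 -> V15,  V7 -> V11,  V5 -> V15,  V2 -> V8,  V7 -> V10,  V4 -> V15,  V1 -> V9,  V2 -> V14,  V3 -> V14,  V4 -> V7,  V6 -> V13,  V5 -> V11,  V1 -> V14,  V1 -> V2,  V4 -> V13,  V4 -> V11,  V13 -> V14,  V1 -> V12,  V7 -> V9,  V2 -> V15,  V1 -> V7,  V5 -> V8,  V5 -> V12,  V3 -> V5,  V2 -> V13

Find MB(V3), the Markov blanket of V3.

{V1, V2, V4, V5, V6, V7, V8, V9, V11, V12, V13, V14}

Recall MB(v) = parents ∪ children ∪ spouses, where spouses are the other parents of v's children.
V3 has parents V1, V2.
V3 has children V5, V7, V8, V11, V12, V14.
Parents of each child, excluding V3:
  V5: V1, V2
  V7: V1, V4
  V8: V1, V2, V4, V5
  V11: V1, V4, V5, V6, V7, V9
  V12: V1, V2, V5, V7
  V14: V1, V2, V5, V13
Taking the union gives {V1, V2, V4, V5, V6, V7, V8, V9, V11, V12, V13, V14}.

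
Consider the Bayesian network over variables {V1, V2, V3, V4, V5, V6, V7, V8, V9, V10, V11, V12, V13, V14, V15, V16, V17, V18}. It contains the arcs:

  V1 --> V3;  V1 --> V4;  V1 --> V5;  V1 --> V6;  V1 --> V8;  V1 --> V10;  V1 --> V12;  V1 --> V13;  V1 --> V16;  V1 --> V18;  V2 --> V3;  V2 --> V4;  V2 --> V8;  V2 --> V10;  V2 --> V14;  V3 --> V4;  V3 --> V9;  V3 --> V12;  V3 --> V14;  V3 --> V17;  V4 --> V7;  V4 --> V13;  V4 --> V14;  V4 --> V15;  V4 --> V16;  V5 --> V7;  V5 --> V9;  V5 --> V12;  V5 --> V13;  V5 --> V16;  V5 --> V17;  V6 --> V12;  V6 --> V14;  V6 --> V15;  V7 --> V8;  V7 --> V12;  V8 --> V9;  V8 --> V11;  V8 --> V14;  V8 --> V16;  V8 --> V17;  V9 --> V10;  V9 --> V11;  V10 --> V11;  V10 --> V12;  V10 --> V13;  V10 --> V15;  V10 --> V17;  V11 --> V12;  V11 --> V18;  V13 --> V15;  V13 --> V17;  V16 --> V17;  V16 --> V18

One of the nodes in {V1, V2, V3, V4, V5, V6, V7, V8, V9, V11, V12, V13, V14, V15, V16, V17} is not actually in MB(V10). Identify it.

V14

A node's Markov blanket = Pa ∪ Ch ∪ (parents of Ch other than the node itself).
V10's parents: V1, V2, V9.
V10's children: V11, V12, V13, V15, V17.
Parents of each child, excluding V10:
  V11 also has parents V8, V9.
  V12 also has parents V1, V3, V5, V6, V7, V11.
  parents(V13) \ {V10} = {V1, V4, V5}.
  parents(V15) \ {V10} = {V4, V6, V13}.
  V17 also has parents V3, V5, V8, V13, V16.
MB(V10) = {V1, V2, V3, V4, V5, V6, V7, V8, V9, V11, V12, V13, V15, V16, V17}.
V14 is neither a parent, child, nor co-parent of V10, so it does not belong.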